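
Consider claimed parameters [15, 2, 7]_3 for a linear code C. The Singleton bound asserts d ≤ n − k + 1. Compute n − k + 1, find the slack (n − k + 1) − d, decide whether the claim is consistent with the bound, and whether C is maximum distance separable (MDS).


Singleton RHS = n − k + 1 = 14, slack = 7, bound satisfied, not MDS.

Singleton bound: d ≤ n − k + 1.
Here n = 15, k = 2, so n − k + 1 = 14.
Given d = 7, check d ≤ 14: YES.
Slack = (n − k + 1) − d = 7.
The code is NOT MDS (slack = 7 > 0).
Description: the claimed parameters are [15, 2, 7]_3; such a code would be non-MDS.


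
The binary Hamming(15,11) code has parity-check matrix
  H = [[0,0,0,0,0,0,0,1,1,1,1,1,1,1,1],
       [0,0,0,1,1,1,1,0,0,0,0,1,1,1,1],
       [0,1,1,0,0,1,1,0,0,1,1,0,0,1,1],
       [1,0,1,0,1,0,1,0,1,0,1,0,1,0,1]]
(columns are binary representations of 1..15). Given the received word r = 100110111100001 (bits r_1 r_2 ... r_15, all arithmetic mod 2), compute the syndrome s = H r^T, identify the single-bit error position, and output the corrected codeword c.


s = (0, 0, 1, 1)^T, error position = 3, corrected codeword c = 101110111100001

Compute s = H r^T mod 2 one row at a time:
  s_1 = 1 + 1 + 1 + 0 + 0 + 0 + 0 + 1 = 4 ≡ 0 (mod 2).
  s_2 = 1 + 1 + 0 + 1 + 0 + 0 + 0 + 1 = 4 ≡ 0 (mod 2).
  s_3 = 0 + 0 + 0 + 1 + 1 + 0 + 0 + 1 = 3 ≡ 1 (mod 2).
  s_4 = 1 + 0 + 1 + 1 + 1 + 0 + 0 + 1 = 5 ≡ 1 (mod 2).
s = (0, 0, 1, 1)^T — this equals column 3 of H (binary 0011), so error is at position 3.
Correct: flip bit 3 of r = 100110111100001 to get c = 101110111100001.


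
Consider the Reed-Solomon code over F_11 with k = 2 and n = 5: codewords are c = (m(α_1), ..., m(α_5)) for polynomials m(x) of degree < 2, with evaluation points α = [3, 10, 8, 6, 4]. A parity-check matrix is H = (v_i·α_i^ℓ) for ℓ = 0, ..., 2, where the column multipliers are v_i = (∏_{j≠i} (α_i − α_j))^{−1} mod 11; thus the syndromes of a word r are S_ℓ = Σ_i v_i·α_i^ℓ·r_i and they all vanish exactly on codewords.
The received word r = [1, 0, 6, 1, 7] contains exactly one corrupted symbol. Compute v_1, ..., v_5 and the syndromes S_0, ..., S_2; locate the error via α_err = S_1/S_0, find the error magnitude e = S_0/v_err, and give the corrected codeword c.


S = (4, 1, 3), error at position 1, error magnitude e = 2, c = [10, 0, 6, 1, 7].

Step 1: column multipliers v_i = (∏_{j≠i}(α_i − α_j))^{−1} mod 11.
  i = 1 (α = 3): (3−10)(3−8)(3−6)(3−4) = (−7)·(−5)·(−3)·(−1) = 105 ≡ 6, so v_1 = 6^{−1} = 2 (mod 11).
  i = 2 (α = 10): (10−3)(10−8)(10−6)(10−4) = 7·2·4·6 = 336 ≡ 6, so v_2 = 6^{−1} = 2 (mod 11).
  i = 3 (α = 8): (8−3)(8−10)(8−6)(8−4) = 5·(−2)·2·4 = −80 ≡ 8, so v_3 = 8^{−1} = 7 (mod 11).
  i = 4 (α = 6): (6−3)(6−10)(6−8)(6−4) = 3·(−4)·(−2)·2 = 48 ≡ 4, so v_4 = 4^{−1} = 3 (mod 11).
  i = 5 (α = 4): (4−3)(4−10)(4−8)(4−6) = 1·(−6)·(−4)·(−2) = −48 ≡ 7, so v_5 = 7^{−1} = 8 (mod 11).
  v = [2, 2, 7, 3, 8].
Step 2: syndromes of r = [1, 0, 6, 1, 7] (all sums mod 11).
  S_0 = Σ v_i r_i = 2·1 + 2·0 + 7·6 + 3·1 + 8·7 = 103 ≡ 4.
  S_1 = Σ v_i α_i r_i = 2·3·1 + 2·10·0 + 7·8·6 + 3·6·1 + 8·4·7 = 584 ≡ 1.
  α_i^2 mod 11 = [9, 1, 9, 3, 5].
  S_2 = Σ v_i α_i^2 r_i = 2·9·1 + 2·1·0 + 7·9·6 + 3·3·1 + 8·5·7 = 685 ≡ 3.
  S = (4, 1, 3) ≠ 0, so r is not a codeword (an error is present).
Step 3: locate the error. For a single error e at position i, S_ℓ = v_i·e·α_i^ℓ, so α_err = S_1/S_0.
  S_0^{−1} = 4^{−1} = 3 (mod 11), so α_err = 1·3 = 3 ≡ 3 = α_1. Error position i = 1.
  Consistency check: S_2/S_1 = 3·1 = 3 ≡ 3 = α_err ✓ (single-error assumption holds).
Step 4: error magnitude e = S_0/v_1 = S_0·∏_{j≠1}(α_1 − α_j) = 4·6 = 24 ≡ 2 (mod 11).
Step 5: correct position 1: c_1 = r_1 − e = 1 − 2 ≡ 10 (mod 11). Hence c = [10, 0, 6, 1, 7].
  Check: interpolating c through the α_i gives m(x) = 8 + 8·x (degree < 2) with m(α_i) = c_i for every i, so c is indeed a codeword.


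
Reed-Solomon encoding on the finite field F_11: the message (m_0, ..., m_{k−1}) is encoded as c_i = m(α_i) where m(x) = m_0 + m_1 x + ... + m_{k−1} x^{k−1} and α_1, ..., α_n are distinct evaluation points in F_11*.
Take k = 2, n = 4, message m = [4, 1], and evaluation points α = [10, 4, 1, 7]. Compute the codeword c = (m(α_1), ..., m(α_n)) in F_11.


c = [3, 8, 5, 0]

Message polynomial: m(x) = 4 + 1·x (mod 11).
For each evaluation point α_i, compute m(α_i) mod 11:
  α_1 = 10: Horner steps 1 → 3, so m(10) = 3.
  α_2 = 4: Horner steps 1 → 8, so m(4) = 8.
  α_3 = 1: Horner steps 1 → 5, so m(1) = 5.
  α_4 = 7: Horner steps 1 → 0, so m(7) = 0.
Codeword c = [3, 8, 5, 0] ∈ F_11^4.


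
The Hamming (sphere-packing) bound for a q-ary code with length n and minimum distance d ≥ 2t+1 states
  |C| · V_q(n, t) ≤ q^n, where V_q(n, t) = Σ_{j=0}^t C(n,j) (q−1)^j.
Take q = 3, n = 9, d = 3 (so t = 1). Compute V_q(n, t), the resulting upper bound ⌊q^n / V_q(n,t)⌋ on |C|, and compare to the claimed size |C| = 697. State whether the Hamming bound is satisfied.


V_q(n, t) = 19, q^n = 19683, Hamming bound = 1035, |C| = 697 ≤ bound (satisfied).

Step 1: Compute V_q(n, t) = Σ_{j=0}^1 C(n, j) (q−1)^j.
  j = 0: C(9,0)·(2)^0 = 1·1 = 1.
  j = 1: C(9,1)·(2)^1 = 9·2 = 18.
  V_q(n, t) = 1 + 18 = 19.
Step 2: q^n = 3^9 = 19683.
Step 3: Hamming bound ⌊q^n / V_q(n,t)⌋ = ⌊19683/19⌋ = 1035.
Step 4: Compare |C| = 697 to 1035: satisfied.
The claimed |C| lies below the Hamming bound.


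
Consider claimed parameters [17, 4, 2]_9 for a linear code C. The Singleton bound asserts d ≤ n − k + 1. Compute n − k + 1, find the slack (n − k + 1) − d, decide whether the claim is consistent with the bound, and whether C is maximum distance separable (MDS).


Singleton RHS = n − k + 1 = 14, slack = 12, bound satisfied, not MDS.

Singleton bound: d ≤ n − k + 1.
Here n = 17, k = 4, so n − k + 1 = 14.
Given d = 2, check d ≤ 14: YES.
Slack = (n − k + 1) − d = 12.
The code is NOT MDS (slack = 12 > 0).
Description: the claimed parameters are [17, 4, 2]_9; such a code would be non-MDS.


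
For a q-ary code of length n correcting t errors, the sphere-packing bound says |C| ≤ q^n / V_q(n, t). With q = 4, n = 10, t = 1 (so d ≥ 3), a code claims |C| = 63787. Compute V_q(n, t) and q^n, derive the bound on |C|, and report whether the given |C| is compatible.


V_q(n, t) = 31, q^n = 1048576, Hamming bound = 33825, |C| = 63787 > bound (violated).

Step 1: Compute V_q(n, t) = Σ_{j=0}^1 C(n, j) (q−1)^j.
  j = 0: C(10,0)·(3)^0 = 1·1 = 1.
  j = 1: C(10,1)·(3)^1 = 10·3 = 30.
  V_q(n, t) = 1 + 30 = 31.
Step 2: q^n = 4^10 = 1048576.
Step 3: Hamming bound ⌊q^n / V_q(n,t)⌋ = ⌊1048576/31⌋ = 33825.
Step 4: Compare |C| = 63787 to 33825: violated.
The claimed |C| lies above the Hamming bound, so no 4-ary code of length 10 with d ≥ 3 can have 63787 codewords.


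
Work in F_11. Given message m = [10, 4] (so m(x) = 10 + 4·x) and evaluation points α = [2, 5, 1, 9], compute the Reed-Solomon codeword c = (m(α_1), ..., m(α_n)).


c = [7, 8, 3, 2]

Message polynomial: m(x) = 10 + 4·x (mod 11).
For each evaluation point α_i, compute m(α_i) mod 11:
  α_1 = 2: Horner steps 4 → 7, so m(2) = 7.
  α_2 = 5: Horner steps 4 → 8, so m(5) = 8.
  α_3 = 1: Horner steps 4 → 3, so m(1) = 3.
  α_4 = 9: Horner steps 4 → 2, so m(9) = 2.
Codeword c = [7, 8, 3, 2] ∈ F_11^4.


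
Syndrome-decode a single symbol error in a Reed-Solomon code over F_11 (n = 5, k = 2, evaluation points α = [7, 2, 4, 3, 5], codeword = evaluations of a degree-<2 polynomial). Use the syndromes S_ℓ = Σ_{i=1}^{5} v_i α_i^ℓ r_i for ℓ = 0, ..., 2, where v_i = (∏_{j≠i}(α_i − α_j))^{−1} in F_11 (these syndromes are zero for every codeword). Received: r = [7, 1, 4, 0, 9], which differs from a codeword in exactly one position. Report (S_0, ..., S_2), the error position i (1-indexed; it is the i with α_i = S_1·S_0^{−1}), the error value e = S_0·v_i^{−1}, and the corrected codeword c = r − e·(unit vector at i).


S = (10, 7, 6), error at position 3, error magnitude e = 5, c = [7, 1, 10, 0, 9].

Step 1: column multipliers v_i = (∏_{j≠i}(α_i − α_j))^{−1} mod 11.
  i = 1 (α = 7): (7−2)(7−4)(7−3)(7−5) = 5·3·4·2 = 120 ≡ 10, so v_1 = 10^{−1} = 10 (mod 11).
  i = 2 (α = 2): (2−7)(2−4)(2−3)(2−5) = (−5)·(−2)·(−1)·(−3) = 30 ≡ 8, so v_2 = 8^{−1} = 7 (mod 11).
  i = 3 (α = 4): (4−7)(4−2)(4−3)(4−5) = (−3)·2·1·(−1) = 6 ≡ 6, so v_3 = 6^{−1} = 2 (mod 11).
  i = 4 (α = 3): (3−7)(3−2)(3−4)(3−5) = (−4)·1·(−1)·(−2) = −8 ≡ 3, so v_4 = 3^{−1} = 4 (mod 11).
  i = 5 (α = 5): (5−7)(5−2)(5−4)(5−3) = (−2)·3·1·2 = −12 ≡ 10, so v_5 = 10^{−1} = 10 (mod 11).
  v = [10, 7, 2, 4, 10].
Step 2: syndromes of r = [7, 1, 4, 0, 9] (all sums mod 11).
  S_0 = Σ v_i r_i = 10·7 + 7·1 + 2·4 + 4·0 + 10·9 = 175 ≡ 10.
  S_1 = Σ v_i α_i r_i = 10·7·7 + 7·2·1 + 2·4·4 + 4·3·0 + 10·5·9 = 986 ≡ 7.
  α_i^2 mod 11 = [5, 4, 5, 9, 3].
  S_2 = Σ v_i α_i^2 r_i = 10·5·7 + 7·4·1 + 2·5·4 + 4·9·0 + 10·3·9 = 688 ≡ 6.
  S = (10, 7, 6) ≠ 0, so r is not a codeword (an error is present).
Step 3: locate the error. For a single error e at position i, S_ℓ = v_i·e·α_i^ℓ, so α_err = S_1/S_0.
  S_0^{−1} = 10^{−1} = 10 (mod 11), so α_err = 7·10 = 70 ≡ 4 = α_3. Error position i = 3.
  Consistency check: S_2/S_1 = 6·8 = 48 ≡ 4 = α_err ✓ (single-error assumption holds).
Step 4: error magnitude e = S_0/v_3 = S_0·∏_{j≠3}(α_3 − α_j) = 10·6 = 60 ≡ 5 (mod 11).
Step 5: correct position 3: c_3 = r_3 − e = 4 − 5 ≡ 10 (mod 11). Hence c = [7, 1, 10, 0, 9].
  Check: interpolating c through the α_i gives m(x) = 3 + 10·x (degree < 2) with m(α_i) = c_i for every i, so c is indeed a codeword.


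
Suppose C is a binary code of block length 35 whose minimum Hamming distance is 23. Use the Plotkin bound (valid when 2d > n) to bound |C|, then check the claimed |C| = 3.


Plotkin bound M ≤ 4; given |C| = 3 ≤ bound (satisfied).

Check applicability: 2d = 46, n = 35.
2d − n = 11 > 0, so Plotkin applies.
Compute d/(2d−n) = 23/11 ≈ 2.0909.
⌊d/(2d−n)⌋ = 2.
Plotkin bound: M ≤ 2·2 = 4.
Given |C| = 3, check: satisfied.
This |C| is below the Plotkin bound.


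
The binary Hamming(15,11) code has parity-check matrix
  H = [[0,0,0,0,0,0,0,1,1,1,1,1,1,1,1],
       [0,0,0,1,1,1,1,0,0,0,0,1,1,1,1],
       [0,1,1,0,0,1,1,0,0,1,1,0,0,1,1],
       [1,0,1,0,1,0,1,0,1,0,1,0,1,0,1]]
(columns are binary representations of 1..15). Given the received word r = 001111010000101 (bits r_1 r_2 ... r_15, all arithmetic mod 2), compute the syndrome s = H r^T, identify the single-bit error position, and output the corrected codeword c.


s = (1, 1, 1, 0)^T, error position = 14, corrected codeword c = 001111010000111

Compute s = H r^T mod 2 one row at a time:
  s_1 = 1 + 0 + 0 + 0 + 0 + 1 + 0 + 1 = 3 ≡ 1 (mod 2).
  s_2 = 1 + 1 + 1 + 0 + 0 + 1 + 0 + 1 = 5 ≡ 1 (mod 2).
  s_3 = 0 + 1 + 1 + 0 + 0 + 0 + 0 + 1 = 3 ≡ 1 (mod 2).
  s_4 = 0 + 1 + 1 + 0 + 0 + 0 + 1 + 1 = 4 ≡ 0 (mod 2).
s = (1, 1, 1, 0)^T — this equals column 14 of H (binary 1110), so error is at position 14.
Correct: flip bit 14 of r = 001111010000101 to get c = 001111010000111.


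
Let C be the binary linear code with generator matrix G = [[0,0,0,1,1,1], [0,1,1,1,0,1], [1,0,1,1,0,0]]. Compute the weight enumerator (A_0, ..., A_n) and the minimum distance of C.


Weight distribution: A_0 = 1, A_3 = 4, A_4 = 3. Minimum distance d = 3.

Enumerate all 2^3 = 8 messages m ∈ F_2^3.
For each, compute codeword c = mG in F_2^6, then tally its weight.
  m = 000 → c = 000000, weight = 0.
  m = 100 → c = 000111, weight = 3.
  m = 010 → c = 011101, weight = 4.
  m = 110 → c = 011010, weight = 3.
  m = 001 → c = 101100, weight = 3.
  m = 101 → c = 101011, weight = 4.
  m = 011 → c = 110001, weight = 3.
  m = 111 → c = 110110, weight = 4.
Tally weights:
  weight 0: 1 codewords.
  weight 3: 4 codewords.
  weight 4: 3 codewords.
Minimum distance d = smallest w > 0 with A_w > 0 = 3.
Sanity: Σ A_w = 8 = 2^3 = 8 ✓.


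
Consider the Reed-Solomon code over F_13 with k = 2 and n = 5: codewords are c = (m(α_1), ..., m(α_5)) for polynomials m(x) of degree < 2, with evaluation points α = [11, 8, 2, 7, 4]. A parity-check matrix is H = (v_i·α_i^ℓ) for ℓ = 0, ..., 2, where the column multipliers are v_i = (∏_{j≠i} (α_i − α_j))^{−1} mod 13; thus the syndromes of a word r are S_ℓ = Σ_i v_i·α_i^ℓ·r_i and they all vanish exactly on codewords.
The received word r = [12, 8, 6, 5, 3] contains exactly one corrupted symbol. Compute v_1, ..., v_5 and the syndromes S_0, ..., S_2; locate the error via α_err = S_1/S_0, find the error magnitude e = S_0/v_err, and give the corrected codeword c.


S = (4, 6, 9), error at position 2, error magnitude e = 11, c = [12, 10, 6, 5, 3].

Step 1: column multipliers v_i = (∏_{j≠i}(α_i − α_j))^{−1} mod 13.
  i = 1 (α = 11): (11−8)(11−2)(11−7)(11−4) = 3·9·4·7 = 756 ≡ 2, so v_1 = 2^{−1} = 7 (mod 13).
  i = 2 (α = 8): (8−11)(8−2)(8−7)(8−4) = (−3)·6·1·4 = −72 ≡ 6, so v_2 = 6^{−1} = 11 (mod 13).
  i = 3 (α = 2): (2−11)(2−8)(2−7)(2−4) = (−9)·(−6)·(−5)·(−2) = 540 ≡ 7, so v_3 = 7^{−1} = 2 (mod 13).
  i = 4 (α = 7): (7−11)(7−8)(7−2)(7−4) = (−4)·(−1)·5·3 = 60 ≡ 8, so v_4 = 8^{−1} = 5 (mod 13).
  i = 5 (α = 4): (4−11)(4−8)(4−2)(4−7) = (−7)·(−4)·2·(−3) = −168 ≡ 1, so v_5 = 1^{−1} = 1 (mod 13).
  v = [7, 11, 2, 5, 1].
Step 2: syndromes of r = [12, 8, 6, 5, 3] (all sums mod 13).
  S_0 = Σ v_i r_i = 7·12 + 11·8 + 2·6 + 5·5 + 1·3 = 212 ≡ 4.
  S_1 = Σ v_i α_i r_i = 7·11·12 + 11·8·8 + 2·2·6 + 5·7·5 + 1·4·3 = 1839 ≡ 6.
  α_i^2 mod 13 = [4, 12, 4, 10, 3].
  S_2 = Σ v_i α_i^2 r_i = 7·4·12 + 11·12·8 + 2·4·6 + 5·10·5 + 1·3·3 = 1699 ≡ 9.
  S = (4, 6, 9) ≠ 0, so r is not a codeword (an error is present).
Step 3: locate the error. For a single error e at position i, S_ℓ = v_i·e·α_i^ℓ, so α_err = S_1/S_0.
  S_0^{−1} = 4^{−1} = 10 (mod 13), so α_err = 6·10 = 60 ≡ 8 = α_2. Error position i = 2.
  Consistency check: S_2/S_1 = 9·11 = 99 ≡ 8 = α_err ✓ (single-error assumption holds).
Step 4: error magnitude e = S_0/v_2 = S_0·∏_{j≠2}(α_2 − α_j) = 4·6 = 24 ≡ 11 (mod 13).
Step 5: correct position 2: c_2 = r_2 − e = 8 − 11 ≡ 10 (mod 13). Hence c = [12, 10, 6, 5, 3].
  Check: interpolating c through the α_i gives m(x) = 9 + 5·x (degree < 2) with m(α_i) = c_i for every i, so c is indeed a codeword.


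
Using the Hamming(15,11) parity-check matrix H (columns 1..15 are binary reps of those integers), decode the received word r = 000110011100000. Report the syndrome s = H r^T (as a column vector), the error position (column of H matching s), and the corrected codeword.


s = (1, 0, 1, 0)^T, error position = 10, corrected codeword c = 000110011000000

Compute s = H r^T mod 2 one row at a time:
  s_1 = 1 + 1 + 1 + 0 + 0 + 0 + 0 + 0 = 3 ≡ 1 (mod 2).
  s_2 = 1 + 1 + 0 + 0 + 0 + 0 + 0 + 0 = 2 ≡ 0 (mod 2).
  s_3 = 0 + 0 + 0 + 0 + 1 + 0 + 0 + 0 = 1 ≡ 1 (mod 2).
  s_4 = 0 + 0 + 1 + 0 + 1 + 0 + 0 + 0 = 2 ≡ 0 (mod 2).
s = (1, 0, 1, 0)^T — this equals column 10 of H (binary 1010), so error is at position 10.
Correct: flip bit 10 of r = 000110011100000 to get c = 000110011000000.


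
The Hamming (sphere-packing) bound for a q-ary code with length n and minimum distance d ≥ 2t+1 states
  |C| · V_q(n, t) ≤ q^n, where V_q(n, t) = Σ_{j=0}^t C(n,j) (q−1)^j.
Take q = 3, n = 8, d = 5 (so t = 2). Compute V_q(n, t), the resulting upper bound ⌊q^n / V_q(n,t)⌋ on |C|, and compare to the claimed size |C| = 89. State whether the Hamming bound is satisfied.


V_q(n, t) = 129, q^n = 6561, Hamming bound = 50, |C| = 89 > bound (violated).

Step 1: Compute V_q(n, t) = Σ_{j=0}^2 C(n, j) (q−1)^j.
  j = 0: C(8,0)·(2)^0 = 1·1 = 1.
  j = 1: C(8,1)·(2)^1 = 8·2 = 16.
  j = 2: C(8,2)·(2)^2 = 28·4 = 112.
  V_q(n, t) = 1 + 16 + 112 = 129.
Step 2: q^n = 3^8 = 6561.
Step 3: Hamming bound ⌊q^n / V_q(n,t)⌋ = ⌊6561/129⌋ = 50.
Step 4: Compare |C| = 89 to 50: violated.
The claimed |C| lies above the Hamming bound, so no 3-ary code of length 8 with d ≥ 5 can have 89 codewords.


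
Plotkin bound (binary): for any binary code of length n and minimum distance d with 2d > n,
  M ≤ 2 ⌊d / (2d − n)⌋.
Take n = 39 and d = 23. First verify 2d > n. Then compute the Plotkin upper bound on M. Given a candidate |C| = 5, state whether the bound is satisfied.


Plotkin bound M ≤ 6; given |C| = 5 ≤ bound (satisfied).

Check applicability: 2d = 46, n = 39.
2d − n = 7 > 0, so Plotkin applies.
Compute d/(2d−n) = 23/7 ≈ 3.2857.
⌊d/(2d−n)⌋ = 3.
Plotkin bound: M ≤ 2·3 = 6.
Given |C| = 5, check: satisfied.
This |C| is below the Plotkin bound.


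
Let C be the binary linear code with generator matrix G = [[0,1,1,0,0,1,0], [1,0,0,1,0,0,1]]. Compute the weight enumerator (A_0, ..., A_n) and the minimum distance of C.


Weight distribution: A_0 = 1, A_3 = 2, A_6 = 1. Minimum distance d = 3.

Enumerate all 2^2 = 4 messages m ∈ F_2^2.
For each, compute codeword c = mG in F_2^7, then tally its weight.
  m = 00 → c = 0000000, weight = 0.
  m = 10 → c = 0110010, weight = 3.
  m = 01 → c = 1001001, weight = 3.
  m = 11 → c = 1111011, weight = 6.
Tally weights:
  weight 0: 1 codewords.
  weight 3: 2 codewords.
  weight 6: 1 codewords.
Minimum distance d = smallest w > 0 with A_w > 0 = 3.
Sanity: Σ A_w = 4 = 2^2 = 4 ✓.


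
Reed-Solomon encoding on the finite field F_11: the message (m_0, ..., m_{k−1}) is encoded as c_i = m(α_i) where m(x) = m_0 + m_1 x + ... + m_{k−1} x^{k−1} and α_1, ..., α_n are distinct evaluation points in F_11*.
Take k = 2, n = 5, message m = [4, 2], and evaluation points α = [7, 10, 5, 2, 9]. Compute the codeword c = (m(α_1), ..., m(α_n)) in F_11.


c = [7, 2, 3, 8, 0]

Message polynomial: m(x) = 4 + 2·x (mod 11).
For each evaluation point α_i, compute m(α_i) mod 11:
  α_1 = 7: Horner steps 2 → 7, so m(7) = 7.
  α_2 = 10: Horner steps 2 → 2, so m(10) = 2.
  α_3 = 5: Horner steps 2 → 3, so m(5) = 3.
  α_4 = 2: Horner steps 2 → 8, so m(2) = 8.
  α_5 = 9: Horner steps 2 → 0, so m(9) = 0.
Codeword c = [7, 2, 3, 8, 0] ∈ F_11^5.


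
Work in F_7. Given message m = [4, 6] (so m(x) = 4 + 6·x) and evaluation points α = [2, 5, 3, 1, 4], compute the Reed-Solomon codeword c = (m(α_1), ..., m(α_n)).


c = [2, 6, 1, 3, 0]

Message polynomial: m(x) = 4 + 6·x (mod 7).
For each evaluation point α_i, compute m(α_i) mod 7:
  α_1 = 2: Horner steps 6 → 2, so m(2) = 2.
  α_2 = 5: Horner steps 6 → 6, so m(5) = 6.
  α_3 = 3: Horner steps 6 → 1, so m(3) = 1.
  α_4 = 1: Horner steps 6 → 3, so m(1) = 3.
  α_5 = 4: Horner steps 6 → 0, so m(4) = 0.
Codeword c = [2, 6, 1, 3, 0] ∈ F_7^5.


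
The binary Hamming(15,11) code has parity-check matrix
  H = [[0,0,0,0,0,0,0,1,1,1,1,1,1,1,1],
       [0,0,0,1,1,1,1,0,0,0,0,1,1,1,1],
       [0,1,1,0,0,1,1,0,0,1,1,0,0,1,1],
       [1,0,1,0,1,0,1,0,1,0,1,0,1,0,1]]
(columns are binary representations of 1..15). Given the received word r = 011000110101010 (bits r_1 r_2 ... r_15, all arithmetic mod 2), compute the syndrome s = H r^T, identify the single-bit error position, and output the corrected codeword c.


s = (0, 1, 1, 0)^T, error position = 6, corrected codeword c = 011001110101010

Compute s = H r^T mod 2 one row at a time:
  s_1 = 1 + 0 + 1 + 0 + 1 + 0 + 1 + 0 = 4 ≡ 0 (mod 2).
  s_2 = 0 + 0 + 0 + 1 + 1 + 0 + 1 + 0 = 3 ≡ 1 (mod 2).
  s_3 = 1 + 1 + 0 + 1 + 1 + 0 + 1 + 0 = 5 ≡ 1 (mod 2).
  s_4 = 0 + 1 + 0 + 1 + 0 + 0 + 0 + 0 = 2 ≡ 0 (mod 2).
s = (0, 1, 1, 0)^T — this equals column 6 of H (binary 0110), so error is at position 6.
Correct: flip bit 6 of r = 011000110101010 to get c = 011001110101010.


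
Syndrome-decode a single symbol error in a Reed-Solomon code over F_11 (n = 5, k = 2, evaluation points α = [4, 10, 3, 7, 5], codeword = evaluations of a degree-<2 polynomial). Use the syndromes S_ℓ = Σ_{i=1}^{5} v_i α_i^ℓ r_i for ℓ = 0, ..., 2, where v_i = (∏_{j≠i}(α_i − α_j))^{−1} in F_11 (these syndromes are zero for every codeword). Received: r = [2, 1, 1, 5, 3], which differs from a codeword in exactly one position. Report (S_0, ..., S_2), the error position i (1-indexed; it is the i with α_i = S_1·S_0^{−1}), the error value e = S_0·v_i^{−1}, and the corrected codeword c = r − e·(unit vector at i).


S = (5, 6, 5), error at position 2, error magnitude e = 4, c = [2, 8, 1, 5, 3].

Step 1: column multipliers v_i = (∏_{j≠i}(α_i − α_j))^{−1} mod 11.
  i = 1 (α = 4): (4−10)(4−3)(4−7)(4−5) = (−6)·1·(−3)·(−1) = −18 ≡ 4, so v_1 = 4^{−1} = 3 (mod 11).
  i = 2 (α = 10): (10−4)(10−3)(10−7)(10−5) = 6·7·3·5 = 630 ≡ 3, so v_2 = 3^{−1} = 4 (mod 11).
  i = 3 (α = 3): (3−4)(3−10)(3−7)(3−5) = (−1)·(−7)·(−4)·(−2) = 56 ≡ 1, so v_3 = 1^{−1} = 1 (mod 11).
  i = 4 (α = 7): (7−4)(7−10)(7−3)(7−5) = 3·(−3)·4·2 = −72 ≡ 5, so v_4 = 5^{−1} = 9 (mod 11).
  i = 5 (α = 5): (5−4)(5−10)(5−3)(5−7) = 1·(−5)·2·(−2) = 20 ≡ 9, so v_5 = 9^{−1} = 5 (mod 11).
  v = [3, 4, 1, 9, 5].
Step 2: syndromes of r = [2, 1, 1, 5, 3] (all sums mod 11).
  S_0 = Σ v_i r_i = 3·2 + 4·1 + 1·1 + 9·5 + 5·3 = 71 ≡ 5.
  S_1 = Σ v_i α_i r_i = 3·4·2 + 4·10·1 + 1·3·1 + 9·7·5 + 5·5·3 = 457 ≡ 6.
  α_i^2 mod 11 = [5, 1, 9, 5, 3].
  S_2 = Σ v_i α_i^2 r_i = 3·5·2 + 4·1·1 + 1·9·1 + 9·5·5 + 5·3·3 = 313 ≡ 5.
  S = (5, 6, 5) ≠ 0, so r is not a codeword (an error is present).
Step 3: locate the error. For a single error e at position i, S_ℓ = v_i·e·α_i^ℓ, so α_err = S_1/S_0.
  S_0^{−1} = 5^{−1} = 9 (mod 11), so α_err = 6·9 = 54 ≡ 10 = α_2. Error position i = 2.
  Consistency check: S_2/S_1 = 5·2 = 10 ≡ 10 = α_err ✓ (single-error assumption holds).
Step 4: error magnitude e = S_0/v_2 = S_0·∏_{j≠2}(α_2 − α_j) = 5·3 = 15 ≡ 4 (mod 11).
Step 5: correct position 2: c_2 = r_2 − e = 1 − 4 ≡ 8 (mod 11). Hence c = [2, 8, 1, 5, 3].
  Check: interpolating c through the α_i gives m(x) = 9 + 1·x (degree < 2) with m(α_i) = c_i for every i, so c is indeed a codeword.


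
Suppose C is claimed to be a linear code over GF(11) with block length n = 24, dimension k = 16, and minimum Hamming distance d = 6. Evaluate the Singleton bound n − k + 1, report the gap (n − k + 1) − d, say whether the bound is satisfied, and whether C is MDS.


Singleton RHS = n − k + 1 = 9, slack = 3, bound satisfied, not MDS.

Singleton bound: d ≤ n − k + 1.
Here n = 24, k = 16, so n − k + 1 = 9.
Given d = 6, check d ≤ 9: YES.
Slack = (n − k + 1) − d = 3.
The code is NOT MDS (slack = 3 > 0).
Description: the claimed parameters are [24, 16, 6]_11; such a code would be non-MDS.


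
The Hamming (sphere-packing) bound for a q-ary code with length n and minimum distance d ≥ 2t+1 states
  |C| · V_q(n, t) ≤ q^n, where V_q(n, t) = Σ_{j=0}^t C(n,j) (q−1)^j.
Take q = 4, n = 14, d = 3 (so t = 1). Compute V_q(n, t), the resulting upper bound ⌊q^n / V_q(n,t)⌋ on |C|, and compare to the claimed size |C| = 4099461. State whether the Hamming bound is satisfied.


V_q(n, t) = 43, q^n = 268435456, Hamming bound = 6242685, |C| = 4099461 ≤ bound (satisfied).

Step 1: Compute V_q(n, t) = Σ_{j=0}^1 C(n, j) (q−1)^j.
  j = 0: C(14,0)·(3)^0 = 1·1 = 1.
  j = 1: C(14,1)·(3)^1 = 14·3 = 42.
  V_q(n, t) = 1 + 42 = 43.
Step 2: q^n = 4^14 = 268435456.
Step 3: Hamming bound ⌊q^n / V_q(n,t)⌋ = ⌊268435456/43⌋ = 6242685.
Step 4: Compare |C| = 4099461 to 6242685: satisfied.
The claimed |C| lies below the Hamming bound.


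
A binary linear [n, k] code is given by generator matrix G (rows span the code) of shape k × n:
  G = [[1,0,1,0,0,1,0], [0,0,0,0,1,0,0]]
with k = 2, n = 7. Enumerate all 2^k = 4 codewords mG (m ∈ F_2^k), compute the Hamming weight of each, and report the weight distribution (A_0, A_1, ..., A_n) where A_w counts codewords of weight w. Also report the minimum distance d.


Weight distribution: A_0 = 1, A_1 = 1, A_3 = 1, A_4 = 1. Minimum distance d = 1.

Enumerate all 2^2 = 4 messages m ∈ F_2^2.
For each, compute codeword c = mG in F_2^7, then tally its weight.
  m = 00 → c = 0000000, weight = 0.
  m = 10 → c = 1010010, weight = 3.
  m = 01 → c = 0000100, weight = 1.
  m = 11 → c = 1010110, weight = 4.
Tally weights:
  weight 0: 1 codewords.
  weight 1: 1 codewords.
  weight 3: 1 codewords.
  weight 4: 1 codewords.
Minimum distance d = smallest w > 0 with A_w > 0 = 1.
Sanity: Σ A_w = 4 = 2^2 = 4 ✓.


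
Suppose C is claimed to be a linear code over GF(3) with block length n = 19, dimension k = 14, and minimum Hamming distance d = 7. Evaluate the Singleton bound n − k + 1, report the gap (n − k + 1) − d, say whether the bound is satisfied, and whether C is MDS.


Singleton RHS = n − k + 1 = 6, slack = -1, bound violated (no such code; not MDS).

Singleton bound: d ≤ n − k + 1.
Here n = 19, k = 14, so n − k + 1 = 6.
Given d = 7, check d ≤ 6: NO.
Slack = (n − k + 1) − d = -1.
The slack is negative: d = 7 exceeds n − k + 1 = 6 by 1, so the Singleton bound is violated and no linear [19, 14, 7]_3 code can exist. In particular it is not MDS (MDS requires d = n − k + 1 exactly).
Description: the claimed parameters are [19, 14, 7]_3; such a code would be impossible (violates the Singleton bound).


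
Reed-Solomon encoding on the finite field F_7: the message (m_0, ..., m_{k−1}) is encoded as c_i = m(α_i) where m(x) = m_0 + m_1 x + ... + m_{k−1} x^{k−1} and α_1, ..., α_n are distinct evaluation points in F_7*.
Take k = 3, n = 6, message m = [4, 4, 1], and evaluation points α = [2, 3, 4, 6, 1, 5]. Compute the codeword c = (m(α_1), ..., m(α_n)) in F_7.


c = [2, 4, 1, 1, 2, 0]

Message polynomial: m(x) = 4 + 4·x + 1·x^2 (mod 7).
For each evaluation point α_i, compute m(α_i) mod 7:
  α_1 = 2: Horner steps 1 → 6 → 2, so m(2) = 2.
  α_2 = 3: Horner steps 1 → 0 → 4, so m(3) = 4.
  α_3 = 4: Horner steps 1 → 1 → 1, so m(4) = 1.
  α_4 = 6: Horner steps 1 → 3 → 1, so m(6) = 1.
  α_5 = 1: Horner steps 1 → 5 → 2, so m(1) = 2.
  α_6 = 5: Horner steps 1 → 2 → 0, so m(5) = 0.
Codeword c = [2, 4, 1, 1, 2, 0] ∈ F_7^6.


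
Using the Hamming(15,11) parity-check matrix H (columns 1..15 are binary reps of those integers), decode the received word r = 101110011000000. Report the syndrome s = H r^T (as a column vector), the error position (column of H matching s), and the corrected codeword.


s = (0, 0, 1, 0)^T, error position = 2, corrected codeword c = 111110011000000

Compute s = H r^T mod 2 one row at a time:
  s_1 = 1 + 1 + 0 + 0 + 0 + 0 + 0 + 0 = 2 ≡ 0 (mod 2).
  s_2 = 1 + 1 + 0 + 0 + 0 + 0 + 0 + 0 = 2 ≡ 0 (mod 2).
  s_3 = 0 + 1 + 0 + 0 + 0 + 0 + 0 + 0 = 1 ≡ 1 (mod 2).
  s_4 = 1 + 1 + 1 + 0 + 1 + 0 + 0 + 0 = 4 ≡ 0 (mod 2).
s = (0, 0, 1, 0)^T — this equals column 2 of H (binary 0010), so error is at position 2.
Correct: flip bit 2 of r = 101110011000000 to get c = 111110011000000.


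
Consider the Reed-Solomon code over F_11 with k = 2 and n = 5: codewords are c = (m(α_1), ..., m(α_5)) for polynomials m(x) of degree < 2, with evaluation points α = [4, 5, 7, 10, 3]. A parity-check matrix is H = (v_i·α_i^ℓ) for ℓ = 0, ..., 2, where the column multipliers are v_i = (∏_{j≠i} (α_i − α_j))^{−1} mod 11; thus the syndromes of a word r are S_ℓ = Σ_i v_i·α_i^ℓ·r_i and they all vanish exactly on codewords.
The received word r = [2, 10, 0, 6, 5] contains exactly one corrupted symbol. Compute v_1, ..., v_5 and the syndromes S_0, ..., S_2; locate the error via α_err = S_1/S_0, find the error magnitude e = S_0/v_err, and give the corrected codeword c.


S = (8, 1, 7), error at position 3, error magnitude e = 7, c = [2, 10, 4, 6, 5].

Step 1: column multipliers v_i = (∏_{j≠i}(α_i − α_j))^{−1} mod 11.
  i = 1 (α = 4): (4−5)(4−7)(4−10)(4−3) = (−1)·(−3)·(−6)·1 = −18 ≡ 4, so v_1 = 4^{−1} = 3 (mod 11).
  i = 2 (α = 5): (5−4)(5−7)(5−10)(5−3) = 1·(−2)·(−5)·2 = 20 ≡ 9, so v_2 = 9^{−1} = 5 (mod 11).
  i = 3 (α = 7): (7−4)(7−5)(7−10)(7−3) = 3·2·(−3)·4 = −72 ≡ 5, so v_3 = 5^{−1} = 9 (mod 11).
  i = 4 (α = 10): (10−4)(10−5)(10−7)(10−3) = 6·5·3·7 = 630 ≡ 3, so v_4 = 3^{−1} = 4 (mod 11).
  i = 5 (α = 3): (3−4)(3−5)(3−7)(3−10) = (−1)·(−2)·(−4)·(−7) = 56 ≡ 1, so v_5 = 1^{−1} = 1 (mod 11).
  v = [3, 5, 9, 4, 1].
Step 2: syndromes of r = [2, 10, 0, 6, 5] (all sums mod 11).
  S_0 = Σ v_i r_i = 3·2 + 5·10 + 9·0 + 4·6 + 1·5 = 85 ≡ 8.
  S_1 = Σ v_i α_i r_i = 3·4·2 + 5·5·10 + 9·7·0 + 4·10·6 + 1·3·5 = 529 ≡ 1.
  α_i^2 mod 11 = [5, 3, 5, 1, 9].
  S_2 = Σ v_i α_i^2 r_i = 3·5·2 + 5·3·10 + 9·5·0 + 4·1·6 + 1·9·5 = 249 ≡ 7.
  S = (8, 1, 7) ≠ 0, so r is not a codeword (an error is present).
Step 3: locate the error. For a single error e at position i, S_ℓ = v_i·e·α_i^ℓ, so α_err = S_1/S_0.
  S_0^{−1} = 8^{−1} = 7 (mod 11), so α_err = 1·7 = 7 ≡ 7 = α_3. Error position i = 3.
  Consistency check: S_2/S_1 = 7·1 = 7 ≡ 7 = α_err ✓ (single-error assumption holds).
Step 4: error magnitude e = S_0/v_3 = S_0·∏_{j≠3}(α_3 − α_j) = 8·5 = 40 ≡ 7 (mod 11).
Step 5: correct position 3: c_3 = r_3 − e = 0 − 7 ≡ 4 (mod 11). Hence c = [2, 10, 4, 6, 5].
  Check: interpolating c through the α_i gives m(x) = 3 + 8·x (degree < 2) with m(α_i) = c_i for every i, so c is indeed a codeword.


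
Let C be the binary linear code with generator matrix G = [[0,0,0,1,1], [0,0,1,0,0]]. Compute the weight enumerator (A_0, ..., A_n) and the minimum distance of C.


Weight distribution: A_0 = 1, A_1 = 1, A_2 = 1, A_3 = 1. Minimum distance d = 1.

Enumerate all 2^2 = 4 messages m ∈ F_2^2.
For each, compute codeword c = mG in F_2^5, then tally its weight.
  m = 00 → c = 00000, weight = 0.
  m = 10 → c = 00011, weight = 2.
  m = 01 → c = 00100, weight = 1.
  m = 11 → c = 00111, weight = 3.
Tally weights:
  weight 0: 1 codewords.
  weight 1: 1 codewords.
  weight 2: 1 codewords.
  weight 3: 1 codewords.
Minimum distance d = smallest w > 0 with A_w > 0 = 1.
Sanity: Σ A_w = 4 = 2^2 = 4 ✓.


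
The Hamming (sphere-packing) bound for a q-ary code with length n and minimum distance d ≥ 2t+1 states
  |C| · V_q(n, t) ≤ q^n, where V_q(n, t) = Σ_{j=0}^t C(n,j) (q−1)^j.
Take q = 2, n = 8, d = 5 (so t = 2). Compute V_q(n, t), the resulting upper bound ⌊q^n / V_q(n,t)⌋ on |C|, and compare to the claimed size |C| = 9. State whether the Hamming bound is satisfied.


V_q(n, t) = 37, q^n = 256, Hamming bound = 6, |C| = 9 > bound (violated).

Step 1: Compute V_q(n, t) = Σ_{j=0}^2 C(n, j) (q−1)^j.
  j = 0: C(8,0)·(1)^0 = 1·1 = 1.
  j = 1: C(8,1)·(1)^1 = 8·1 = 8.
  j = 2: C(8,2)·(1)^2 = 28·1 = 28.
  V_q(n, t) = 1 + 8 + 28 = 37.
Step 2: q^n = 2^8 = 256.
Step 3: Hamming bound ⌊q^n / V_q(n,t)⌋ = ⌊256/37⌋ = 6.
Step 4: Compare |C| = 9 to 6: violated.
The claimed |C| lies above the Hamming bound, so no 2-ary code of length 8 with d ≥ 5 can have 9 codewords.


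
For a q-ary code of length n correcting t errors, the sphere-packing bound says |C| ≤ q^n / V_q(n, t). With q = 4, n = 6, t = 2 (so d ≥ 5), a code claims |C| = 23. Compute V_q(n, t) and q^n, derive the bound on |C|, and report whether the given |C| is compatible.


V_q(n, t) = 154, q^n = 4096, Hamming bound = 26, |C| = 23 ≤ bound (satisfied).

Step 1: Compute V_q(n, t) = Σ_{j=0}^2 C(n, j) (q−1)^j.
  j = 0: C(6,0)·(3)^0 = 1·1 = 1.
  j = 1: C(6,1)·(3)^1 = 6·3 = 18.
  j = 2: C(6,2)·(3)^2 = 15·9 = 135.
  V_q(n, t) = 1 + 18 + 135 = 154.
Step 2: q^n = 4^6 = 4096.
Step 3: Hamming bound ⌊q^n / V_q(n,t)⌋ = ⌊4096/154⌋ = 26.
Step 4: Compare |C| = 23 to 26: satisfied.
The claimed |C| lies below the Hamming bound.


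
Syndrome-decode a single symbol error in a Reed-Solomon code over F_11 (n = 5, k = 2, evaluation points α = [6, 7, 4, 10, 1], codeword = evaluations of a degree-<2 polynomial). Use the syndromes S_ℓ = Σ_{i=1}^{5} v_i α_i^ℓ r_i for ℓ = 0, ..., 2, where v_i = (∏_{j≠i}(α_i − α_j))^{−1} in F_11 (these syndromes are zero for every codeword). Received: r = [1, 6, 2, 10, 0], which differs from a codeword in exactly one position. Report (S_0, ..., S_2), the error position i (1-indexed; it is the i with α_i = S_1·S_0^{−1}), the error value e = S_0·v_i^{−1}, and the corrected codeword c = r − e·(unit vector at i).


S = (5, 5, 5), error at position 5, error magnitude e = 2, c = [1, 6, 2, 10, 9].

Step 1: column multipliers v_i = (∏_{j≠i}(α_i − α_j))^{−1} mod 11.
  i = 1 (α = 6): (6−7)(6−4)(6−10)(6−1) = (−1)·2·(−4)·5 = 40 ≡ 7, so v_1 = 7^{−1} = 8 (mod 11).
  i = 2 (α = 7): (7−6)(7−4)(7−10)(7−1) = 1·3·(−3)·6 = −54 ≡ 1, so v_2 = 1^{−1} = 1 (mod 11).
  i = 3 (α = 4): (4−6)(4−7)(4−10)(4−1) = (−2)·(−3)·(−6)·3 = −108 ≡ 2, so v_3 = 2^{−1} = 6 (mod 11).
  i = 4 (α = 10): (10−6)(10−7)(10−4)(10−1) = 4·3·6·9 = 648 ≡ 10, so v_4 = 10^{−1} = 10 (mod 11).
  i = 5 (α = 1): (1−6)(1−7)(1−4)(1−10) = (−5)·(−6)·(−3)·(−9) = 810 ≡ 7, so v_5 = 7^{−1} = 8 (mod 11).
  v = [8, 1, 6, 10, 8].
Step 2: syndromes of r = [1, 6, 2, 10, 0] (all sums mod 11).
  S_0 = Σ v_i r_i = 8·1 + 1·6 + 6·2 + 10·10 + 8·0 = 126 ≡ 5.
  S_1 = Σ v_i α_i r_i = 8·6·1 + 1·7·6 + 6·4·2 + 10·10·10 + 8·1·0 = 1138 ≡ 5.
  α_i^2 mod 11 = [3, 5, 5, 1, 1].
  S_2 = Σ v_i α_i^2 r_i = 8·3·1 + 1·5·6 + 6·5·2 + 10·1·10 + 8·1·0 = 214 ≡ 5.
  S = (5, 5, 5) ≠ 0, so r is not a codeword (an error is present).
Step 3: locate the error. For a single error e at position i, S_ℓ = v_i·e·α_i^ℓ, so α_err = S_1/S_0.
  S_0^{−1} = 5^{−1} = 9 (mod 11), so α_err = 5·9 = 45 ≡ 1 = α_5. Error position i = 5.
  Consistency check: S_2/S_1 = 5·9 = 45 ≡ 1 = α_err ✓ (single-error assumption holds).
Step 4: error magnitude e = S_0/v_5 = S_0·∏_{j≠5}(α_5 − α_j) = 5·7 = 35 ≡ 2 (mod 11).
Step 5: correct position 5: c_5 = r_5 − e = 0 − 2 ≡ 9 (mod 11). Hence c = [1, 6, 2, 10, 9].
  Check: interpolating c through the α_i gives m(x) = 4 + 5·x (degree < 2) with m(α_i) = c_i for every i, so c is indeed a codeword.


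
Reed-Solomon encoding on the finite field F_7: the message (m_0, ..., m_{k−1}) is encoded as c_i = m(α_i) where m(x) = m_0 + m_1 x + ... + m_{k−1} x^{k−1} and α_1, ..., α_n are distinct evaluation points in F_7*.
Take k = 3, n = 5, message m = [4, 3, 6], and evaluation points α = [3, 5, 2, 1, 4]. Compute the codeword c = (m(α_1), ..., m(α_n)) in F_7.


c = [4, 1, 6, 6, 0]

Message polynomial: m(x) = 4 + 3·x + 6·x^2 (mod 7).
For each evaluation point α_i, compute m(α_i) mod 7:
  α_1 = 3: Horner steps 6 → 0 → 4, so m(3) = 4.
  α_2 = 5: Horner steps 6 → 5 → 1, so m(5) = 1.
  α_3 = 2: Horner steps 6 → 1 → 6, so m(2) = 6.
  α_4 = 1: Horner steps 6 → 2 → 6, so m(1) = 6.
  α_5 = 4: Horner steps 6 → 6 → 0, so m(4) = 0.
Codeword c = [4, 1, 6, 6, 0] ∈ F_7^5.


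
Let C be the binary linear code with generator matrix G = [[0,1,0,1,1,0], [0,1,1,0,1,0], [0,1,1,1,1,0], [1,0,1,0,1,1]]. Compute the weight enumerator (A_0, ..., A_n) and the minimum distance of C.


Weight distribution: A_0 = 1, A_1 = 2, A_2 = 2, A_3 = 4, A_4 = 5, A_5 = 2. Minimum distance d = 1.

Enumerate all 2^4 = 16 messages m ∈ F_2^4.
For each, compute codeword c = mG in F_2^6, then tally its weight.
  m = 0000 → c = 000000, weight = 0.
  m = 1000 → c = 010110, weight = 3.
  m = 0100 → c = 011010, weight = 3.
  m = 1100 → c = 001100, weight = 2.
  m = 0010 → c = 011110, weight = 4.
  m = 1010 → c = 001000, weight = 1.
  m = 0110 → c = 000100, weight = 1.
  m = 1110 → c = 010010, weight = 2.
  m = 0001 → c = 101011, weight = 4.
  m = 1001 → c = 111101, weight = 5.
  m = 0101 → c = 110001, weight = 3.
  m = 1101 → c = 100111, weight = 4.
  m = 0011 → c = 110101, weight = 4.
  m = 1011 → c = 100011, weight = 3.
  m = 0111 → c = 101111, weight = 5.
  m = 1111 → c = 111001, weight = 4.
Tally weights:
  weight 0: 1 codewords.
  weight 1: 2 codewords.
  weight 2: 2 codewords.
  weight 3: 4 codewords.
  weight 4: 5 codewords.
  weight 5: 2 codewords.
Minimum distance d = smallest w > 0 with A_w > 0 = 1.
Sanity: Σ A_w = 16 = 2^4 = 16 ✓.


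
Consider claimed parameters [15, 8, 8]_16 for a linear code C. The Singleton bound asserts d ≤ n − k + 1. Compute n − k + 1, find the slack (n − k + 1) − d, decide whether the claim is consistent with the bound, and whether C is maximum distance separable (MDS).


Singleton RHS = n − k + 1 = 8, slack = 0, bound satisfied, MDS.

Singleton bound: d ≤ n − k + 1.
Here n = 15, k = 8, so n − k + 1 = 8.
Given d = 8, check d ≤ 8: YES.
Slack = (n − k + 1) − d = 0.
The code is MDS (slack = 0).
Description: the claimed parameters are [15, 8, 8]_16; such a code would be MDS (meets Singleton bound).


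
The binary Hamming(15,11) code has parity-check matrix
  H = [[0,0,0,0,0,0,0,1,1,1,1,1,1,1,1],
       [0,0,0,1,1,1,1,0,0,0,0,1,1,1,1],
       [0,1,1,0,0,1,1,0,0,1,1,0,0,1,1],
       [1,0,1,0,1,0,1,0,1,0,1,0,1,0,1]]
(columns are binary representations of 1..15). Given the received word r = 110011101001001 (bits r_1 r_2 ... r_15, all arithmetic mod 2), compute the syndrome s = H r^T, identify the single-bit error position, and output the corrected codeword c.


s = (1, 1, 0, 1)^T, error position = 13, corrected codeword c = 110011101001101

Compute s = H r^T mod 2 one row at a time:
  s_1 = 0 + 1 + 0 + 0 + 1 + 0 + 0 + 1 = 3 ≡ 1 (mod 2).
  s_2 = 0 + 1 + 1 + 1 + 1 + 0 + 0 + 1 = 5 ≡ 1 (mod 2).
  s_3 = 1 + 0 + 1 + 1 + 0 + 0 + 0 + 1 = 4 ≡ 0 (mod 2).
  s_4 = 1 + 0 + 1 + 1 + 1 + 0 + 0 + 1 = 5 ≡ 1 (mod 2).
s = (1, 1, 0, 1)^T — this equals column 13 of H (binary 1101), so error is at position 13.
Correct: flip bit 13 of r = 110011101001001 to get c = 110011101001101.


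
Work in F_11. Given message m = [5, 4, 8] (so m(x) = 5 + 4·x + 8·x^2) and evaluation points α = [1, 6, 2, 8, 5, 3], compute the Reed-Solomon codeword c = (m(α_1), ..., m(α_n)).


c = [6, 9, 1, 10, 5, 1]

Message polynomial: m(x) = 5 + 4·x + 8·x^2 (mod 11).
For each evaluation point α_i, compute m(α_i) mod 11:
  α_1 = 1: Horner steps 8 → 1 → 6, so m(1) = 6.
  α_2 = 6: Horner steps 8 → 8 → 9, so m(6) = 9.
  α_3 = 2: Horner steps 8 → 9 → 1, so m(2) = 1.
  α_4 = 8: Horner steps 8 → 2 → 10, so m(8) = 10.
  α_5 = 5: Horner steps 8 → 0 → 5, so m(5) = 5.
  α_6 = 3: Horner steps 8 → 6 → 1, so m(3) = 1.
Codeword c = [6, 9, 1, 10, 5, 1] ∈ F_11^6.


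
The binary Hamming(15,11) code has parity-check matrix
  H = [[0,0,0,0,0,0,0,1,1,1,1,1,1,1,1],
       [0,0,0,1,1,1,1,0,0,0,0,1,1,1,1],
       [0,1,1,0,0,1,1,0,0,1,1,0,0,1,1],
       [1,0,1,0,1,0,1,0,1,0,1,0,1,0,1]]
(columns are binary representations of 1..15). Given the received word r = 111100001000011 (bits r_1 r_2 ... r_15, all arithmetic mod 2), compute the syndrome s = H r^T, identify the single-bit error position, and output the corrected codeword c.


s = (1, 1, 0, 0)^T, error position = 12, corrected codeword c = 111100001001011

Compute s = H r^T mod 2 one row at a time:
  s_1 = 0 + 1 + 0 + 0 + 0 + 0 + 1 + 1 = 3 ≡ 1 (mod 2).
  s_2 = 1 + 0 + 0 + 0 + 0 + 0 + 1 + 1 = 3 ≡ 1 (mod 2).
  s_3 = 1 + 1 + 0 + 0 + 0 + 0 + 1 + 1 = 4 ≡ 0 (mod 2).
  s_4 = 1 + 1 + 0 + 0 + 1 + 0 + 0 + 1 = 4 ≡ 0 (mod 2).
s = (1, 1, 0, 0)^T — this equals column 12 of H (binary 1100), so error is at position 12.
Correct: flip bit 12 of r = 111100001000011 to get c = 111100001001011.


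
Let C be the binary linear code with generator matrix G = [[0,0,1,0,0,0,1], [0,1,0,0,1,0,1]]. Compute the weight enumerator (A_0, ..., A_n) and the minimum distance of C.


Weight distribution: A_0 = 1, A_2 = 1, A_3 = 2. Minimum distance d = 2.

Enumerate all 2^2 = 4 messages m ∈ F_2^2.
For each, compute codeword c = mG in F_2^7, then tally its weight.
  m = 00 → c = 0000000, weight = 0.
  m = 10 → c = 0010001, weight = 2.
  m = 01 → c = 0100101, weight = 3.
  m = 11 → c = 0110100, weight = 3.
Tally weights:
  weight 0: 1 codewords.
  weight 2: 1 codewords.
  weight 3: 2 codewords.
Minimum distance d = smallest w > 0 with A_w > 0 = 2.
Sanity: Σ A_w = 4 = 2^2 = 4 ✓.
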